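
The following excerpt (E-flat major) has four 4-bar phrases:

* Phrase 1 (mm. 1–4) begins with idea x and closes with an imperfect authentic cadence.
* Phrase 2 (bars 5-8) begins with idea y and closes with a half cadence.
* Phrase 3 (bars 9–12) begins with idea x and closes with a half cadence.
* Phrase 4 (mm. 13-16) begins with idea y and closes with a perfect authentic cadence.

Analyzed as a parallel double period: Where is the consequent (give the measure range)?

measures 9–16

In a double period the four phrases pair into a large antecedent (phrases 1–2, ending half cadence) and a large consequent (phrases 3–4, ending perfect authentic cadence). The consequent spans measures 9-16.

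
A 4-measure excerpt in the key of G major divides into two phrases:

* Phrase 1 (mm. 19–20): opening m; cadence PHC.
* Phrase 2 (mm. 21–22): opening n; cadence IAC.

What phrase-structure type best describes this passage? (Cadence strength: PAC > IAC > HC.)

contrasting period

Phrase 1 ends with a Phrygian half cadence (weaker) and phrase 2 with an imperfect authentic cadence (stronger): antecedent + consequent = a period.
The two phrases open with different material (m / n), so the period is contrasting.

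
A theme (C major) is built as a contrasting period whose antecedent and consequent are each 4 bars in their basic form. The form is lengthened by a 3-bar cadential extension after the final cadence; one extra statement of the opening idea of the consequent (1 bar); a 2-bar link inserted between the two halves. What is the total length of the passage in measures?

Basic contrasting period: 4 + 4 = 8 bars.
8 (basic form) + 3 (cadential extension) + 1 (extra statement) + 2 (link) = 14.

14 measures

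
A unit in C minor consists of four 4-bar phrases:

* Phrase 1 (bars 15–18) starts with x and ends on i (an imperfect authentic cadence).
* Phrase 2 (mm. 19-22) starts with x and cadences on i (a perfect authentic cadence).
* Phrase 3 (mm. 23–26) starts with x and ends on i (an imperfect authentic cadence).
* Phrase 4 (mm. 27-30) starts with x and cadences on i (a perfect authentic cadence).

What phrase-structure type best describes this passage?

The cadence pattern IAC–PAC–IAC–PAC is weak–strong twice, and phrases 3–4 restate phrases 1–2: a period heard twice, not a double period (which would end weakly at phrase 2).

repeated period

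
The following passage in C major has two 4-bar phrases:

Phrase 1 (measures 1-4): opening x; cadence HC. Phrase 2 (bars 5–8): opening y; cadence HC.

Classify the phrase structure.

phrase group

The second phrase closes with a half cadence, which is not stronger than the first phrase's half cadence; without a weak→strong cadential pair there is no antecedent–consequent relationship, so this is a phrase group rather than a period.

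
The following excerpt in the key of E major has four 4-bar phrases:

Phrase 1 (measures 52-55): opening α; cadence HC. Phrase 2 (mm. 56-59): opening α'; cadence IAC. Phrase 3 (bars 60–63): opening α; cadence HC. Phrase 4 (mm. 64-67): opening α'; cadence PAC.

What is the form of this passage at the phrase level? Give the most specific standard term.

Four phrases in two halves: the first half (bars 52–59) ends with an imperfect authentic cadence, the second (measures 60–67) with a perfect authentic cadence — a large antecedent–consequent pair, i.e. a double period.
Phrase 3 begins with the same material as phrase 1, making it parallel.

parallel double period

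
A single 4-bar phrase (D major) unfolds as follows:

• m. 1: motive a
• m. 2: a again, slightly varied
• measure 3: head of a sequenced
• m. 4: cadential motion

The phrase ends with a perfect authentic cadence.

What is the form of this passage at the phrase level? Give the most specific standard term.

Basic idea (m. 1) + its repetition (measure 2) form the presentation; fragmentation and cadence (mm. 3–4) form the continuation — the 4-bar whole is a sentence.

sentence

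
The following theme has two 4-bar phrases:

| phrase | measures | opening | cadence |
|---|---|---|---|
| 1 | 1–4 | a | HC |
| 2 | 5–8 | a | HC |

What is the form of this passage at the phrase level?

Both phrases have the same opening (a) and the same cadence (half cadence): the second is a restatement, not a consequent, so this is a repeated phrase rather than a period.

repeated phrase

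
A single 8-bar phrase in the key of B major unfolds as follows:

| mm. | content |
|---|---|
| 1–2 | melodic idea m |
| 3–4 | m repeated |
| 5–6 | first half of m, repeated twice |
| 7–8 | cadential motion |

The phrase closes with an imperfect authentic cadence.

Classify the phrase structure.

sentence

Basic idea (mm. 1-2) + its repetition (measures 3-4) form the presentation; fragmentation and cadence (bars 5-8) form the continuation — the 8-bar whole is a sentence.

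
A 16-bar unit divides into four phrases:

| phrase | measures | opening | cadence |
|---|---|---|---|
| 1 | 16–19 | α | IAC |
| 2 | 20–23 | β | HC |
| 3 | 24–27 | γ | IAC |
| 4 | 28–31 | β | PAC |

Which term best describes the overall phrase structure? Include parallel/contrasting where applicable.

Four phrases in two halves: the first half (mm. 16-23) ends with a half cadence, the second (mm. 24–31) with a perfect authentic cadence — a large antecedent–consequent pair, i.e. a double period.
Phrase 3 begins with different material from phrase 1, making it contrasting.

contrasting double period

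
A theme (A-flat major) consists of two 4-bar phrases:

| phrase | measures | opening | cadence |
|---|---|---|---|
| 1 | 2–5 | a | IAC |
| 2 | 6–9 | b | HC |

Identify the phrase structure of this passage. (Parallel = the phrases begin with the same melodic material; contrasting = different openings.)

The second phrase closes with a half cadence, which is not stronger than the first phrase's imperfect authentic cadence; without a weak→strong cadential pair there is no antecedent–consequent relationship, so this is a phrase group rather than a period.

phrase group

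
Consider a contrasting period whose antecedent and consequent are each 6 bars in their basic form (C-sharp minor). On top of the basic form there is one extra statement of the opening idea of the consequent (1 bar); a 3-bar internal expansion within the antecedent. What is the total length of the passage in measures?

Basic contrasting period: 6 + 6 = 12 bars.
12 (basic form) + 1 (extra statement) + 3 (internal expansion) = 16.

16 measures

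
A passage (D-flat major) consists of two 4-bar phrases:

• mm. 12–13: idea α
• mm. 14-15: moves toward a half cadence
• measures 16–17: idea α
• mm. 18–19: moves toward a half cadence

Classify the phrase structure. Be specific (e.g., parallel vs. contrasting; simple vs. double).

Both phrases have the same opening (α) and the same cadence (half cadence): the second is a restatement, not a consequent, so this is a repeated phrase rather than a period.

repeated phrase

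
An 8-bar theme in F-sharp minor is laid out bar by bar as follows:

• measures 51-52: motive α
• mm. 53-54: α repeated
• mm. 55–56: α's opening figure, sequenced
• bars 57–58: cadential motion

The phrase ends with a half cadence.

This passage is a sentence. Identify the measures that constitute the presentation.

measures 51–54

The presentation of a sentence is the basic idea (mm. 51–52) plus its repetition (measures 53-54); the presentation is therefore mm. 51–54.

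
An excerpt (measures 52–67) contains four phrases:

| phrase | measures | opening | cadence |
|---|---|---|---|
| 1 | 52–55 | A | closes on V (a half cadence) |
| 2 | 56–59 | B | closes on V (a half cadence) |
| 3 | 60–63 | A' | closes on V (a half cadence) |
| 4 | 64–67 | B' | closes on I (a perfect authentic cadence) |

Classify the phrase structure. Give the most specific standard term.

Four phrases in two halves: the first half (measures 52–59) ends with a half cadence, the second (measures 60-67) with a perfect authentic cadence — a large antecedent–consequent pair, i.e. a double period.
Phrase 3 begins with the same material as phrase 1, making it parallel.

parallel double period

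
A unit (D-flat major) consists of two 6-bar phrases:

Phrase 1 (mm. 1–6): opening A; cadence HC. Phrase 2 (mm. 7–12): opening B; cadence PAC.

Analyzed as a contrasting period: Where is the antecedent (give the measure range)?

The antecedent is the phrase ending with the weaker cadence (half cadence, phrase 1) and the consequent the one ending more conclusively (perfect authentic cadence, phrase 2); the antecedent is measures 1–6.

measures 1–6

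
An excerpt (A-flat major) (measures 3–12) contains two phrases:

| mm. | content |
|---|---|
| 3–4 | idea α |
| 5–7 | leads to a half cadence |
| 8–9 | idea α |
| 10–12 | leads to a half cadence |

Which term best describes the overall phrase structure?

repeated phrase

Both phrases have the same opening (α) and the same cadence (half cadence): the second is a restatement, not a consequent, so this is a repeated phrase rather than a period.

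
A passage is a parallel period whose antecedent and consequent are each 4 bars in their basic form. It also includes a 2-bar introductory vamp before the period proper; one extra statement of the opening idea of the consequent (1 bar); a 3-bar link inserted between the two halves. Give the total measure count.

Basic parallel period: 4 + 4 = 8 bars.
8 (basic form) + 2 (introduction) + 1 (extra statement) + 3 (link) = 14.

14 measures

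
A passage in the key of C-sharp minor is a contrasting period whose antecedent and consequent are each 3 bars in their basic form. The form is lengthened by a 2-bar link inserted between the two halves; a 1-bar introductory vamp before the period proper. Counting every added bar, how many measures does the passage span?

Basic contrasting period: 3 + 3 = 6 bars.
6 (basic form) + 2 (link) + 1 (introduction) = 9.

9 measures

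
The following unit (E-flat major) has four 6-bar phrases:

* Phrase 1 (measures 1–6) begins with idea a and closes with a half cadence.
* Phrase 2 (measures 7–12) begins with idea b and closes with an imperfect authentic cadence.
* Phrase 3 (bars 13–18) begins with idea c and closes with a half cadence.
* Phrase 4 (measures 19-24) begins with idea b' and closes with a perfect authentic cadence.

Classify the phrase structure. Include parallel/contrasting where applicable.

contrasting double period

Four phrases in two halves: the first half (bars 1–12) ends with an imperfect authentic cadence, the second (measures 13–24) with a perfect authentic cadence — a large antecedent–consequent pair, i.e. a double period.
Phrase 3 begins with different material from phrase 1, making it contrasting.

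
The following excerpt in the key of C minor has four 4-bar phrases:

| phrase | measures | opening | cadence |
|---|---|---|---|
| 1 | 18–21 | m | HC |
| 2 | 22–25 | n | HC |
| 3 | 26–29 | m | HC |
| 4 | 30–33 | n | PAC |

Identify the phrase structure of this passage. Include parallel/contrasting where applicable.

parallel double period

Four phrases in two halves: the first half (bars 18–25) ends with a half cadence, the second (mm. 26–33) with a perfect authentic cadence — a large antecedent–consequent pair, i.e. a double period.
Phrase 3 begins with the same material as phrase 1, making it parallel.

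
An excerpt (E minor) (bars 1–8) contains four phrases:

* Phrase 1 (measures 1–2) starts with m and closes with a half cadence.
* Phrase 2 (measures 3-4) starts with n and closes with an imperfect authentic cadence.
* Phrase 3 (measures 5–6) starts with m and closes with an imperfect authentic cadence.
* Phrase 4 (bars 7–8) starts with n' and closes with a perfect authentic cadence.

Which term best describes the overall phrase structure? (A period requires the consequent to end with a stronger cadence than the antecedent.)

Four phrases in two halves: the first half (measures 1-4) ends with an imperfect authentic cadence, the second (bars 5-8) with a perfect authentic cadence — a large antecedent–consequent pair, i.e. a double period.
Phrase 3 begins with the same material as phrase 1, making it parallel.

parallel double period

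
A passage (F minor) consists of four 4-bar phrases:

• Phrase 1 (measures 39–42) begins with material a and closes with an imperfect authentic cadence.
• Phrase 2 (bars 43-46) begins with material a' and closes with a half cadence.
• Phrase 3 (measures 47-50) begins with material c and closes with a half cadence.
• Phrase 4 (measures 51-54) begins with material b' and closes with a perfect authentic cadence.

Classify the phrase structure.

contrasting double period

Four phrases in two halves: the first half (mm. 39–46) ends with a half cadence, the second (mm. 47–54) with a perfect authentic cadence — a large antecedent–consequent pair, i.e. a double period.
Phrase 3 begins with different material from phrase 1, making it contrasting.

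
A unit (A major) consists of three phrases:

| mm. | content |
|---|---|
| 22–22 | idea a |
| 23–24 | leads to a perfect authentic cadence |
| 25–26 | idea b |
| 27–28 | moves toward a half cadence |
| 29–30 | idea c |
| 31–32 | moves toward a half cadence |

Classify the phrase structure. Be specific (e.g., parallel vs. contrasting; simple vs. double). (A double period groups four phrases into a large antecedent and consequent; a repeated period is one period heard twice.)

phrase group

The final phrase closes with a half cadence, which is not stronger than the preceding half cadence; the 3 phrases lack an overall antecedent–consequent design and so form a phrase group.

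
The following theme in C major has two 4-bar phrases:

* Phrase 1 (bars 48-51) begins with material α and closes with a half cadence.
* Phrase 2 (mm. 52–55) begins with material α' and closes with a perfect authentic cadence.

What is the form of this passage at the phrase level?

Phrase 1 ends with a half cadence (weaker) and phrase 2 with a perfect authentic cadence (stronger): antecedent + consequent = a period.
The two phrases open with the same material (α / α'), so the period is parallel.

parallel period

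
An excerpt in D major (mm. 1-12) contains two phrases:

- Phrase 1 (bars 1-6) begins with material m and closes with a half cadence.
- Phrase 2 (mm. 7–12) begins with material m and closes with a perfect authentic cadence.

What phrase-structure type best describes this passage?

parallel period

Phrase 1 ends with a half cadence (weaker) and phrase 2 with a perfect authentic cadence (stronger): antecedent + consequent = a period.
The two phrases open with the same material (m / m), so the period is parallel.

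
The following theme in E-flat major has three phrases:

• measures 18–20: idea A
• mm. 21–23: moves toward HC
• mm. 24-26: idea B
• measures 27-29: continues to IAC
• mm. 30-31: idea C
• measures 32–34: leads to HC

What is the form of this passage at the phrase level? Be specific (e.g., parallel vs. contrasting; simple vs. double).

phrase group

The final phrase closes with a half cadence, which is not stronger than the preceding imperfect authentic cadence; the 3 phrases lack an overall antecedent–consequent design and so form a phrase group.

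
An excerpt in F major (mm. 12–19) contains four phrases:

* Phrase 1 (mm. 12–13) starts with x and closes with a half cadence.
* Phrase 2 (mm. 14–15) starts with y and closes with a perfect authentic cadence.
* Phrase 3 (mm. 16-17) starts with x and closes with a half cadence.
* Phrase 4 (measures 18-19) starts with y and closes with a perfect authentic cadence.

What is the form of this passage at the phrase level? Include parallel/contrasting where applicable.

The cadence pattern HC–PAC–HC–PAC is weak–strong twice, and phrases 3–4 restate phrases 1–2: a period heard twice, not a double period (which would end weakly at phrase 2).

repeated period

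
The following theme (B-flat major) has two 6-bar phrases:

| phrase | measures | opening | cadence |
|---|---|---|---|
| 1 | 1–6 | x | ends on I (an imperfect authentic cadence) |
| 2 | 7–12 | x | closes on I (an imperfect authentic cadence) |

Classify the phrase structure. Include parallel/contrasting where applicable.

Both phrases have the same opening (x) and the same cadence (imperfect authentic cadence): the second is a restatement, not a consequent, so this is a repeated phrase rather than a period.

repeated phrase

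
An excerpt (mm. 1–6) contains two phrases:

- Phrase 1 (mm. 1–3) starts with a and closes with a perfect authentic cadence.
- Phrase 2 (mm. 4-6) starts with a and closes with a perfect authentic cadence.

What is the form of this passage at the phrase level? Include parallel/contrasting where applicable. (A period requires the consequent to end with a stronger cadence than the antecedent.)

repeated phrase

Both phrases have the same opening (a) and the same cadence (perfect authentic cadence): the second is a restatement, not a consequent, so this is a repeated phrase rather than a period.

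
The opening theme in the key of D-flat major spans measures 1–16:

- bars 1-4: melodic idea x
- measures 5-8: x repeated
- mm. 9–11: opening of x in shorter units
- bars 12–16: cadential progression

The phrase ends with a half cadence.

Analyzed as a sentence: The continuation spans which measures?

After the presentation (bars 1–8), the continuation covers the fragmentation through the cadence: measures 9-16.

measures 9–16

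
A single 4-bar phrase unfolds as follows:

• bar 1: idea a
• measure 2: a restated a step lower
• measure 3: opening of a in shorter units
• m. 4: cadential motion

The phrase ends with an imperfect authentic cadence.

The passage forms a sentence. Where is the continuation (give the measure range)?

measures 3–4

After the presentation (mm. 1–2), the continuation covers the fragmentation through the cadence: bars 3–4.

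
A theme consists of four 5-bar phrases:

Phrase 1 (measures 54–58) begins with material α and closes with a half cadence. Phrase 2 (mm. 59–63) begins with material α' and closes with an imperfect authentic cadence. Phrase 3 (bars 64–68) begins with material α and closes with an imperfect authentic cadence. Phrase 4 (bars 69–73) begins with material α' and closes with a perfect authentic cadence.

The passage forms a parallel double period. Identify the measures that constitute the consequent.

measures 64–73

In a double period the four phrases pair into a large antecedent (phrases 1–2, ending imperfect authentic cadence) and a large consequent (phrases 3–4, ending perfect authentic cadence). The consequent spans mm. 64–73.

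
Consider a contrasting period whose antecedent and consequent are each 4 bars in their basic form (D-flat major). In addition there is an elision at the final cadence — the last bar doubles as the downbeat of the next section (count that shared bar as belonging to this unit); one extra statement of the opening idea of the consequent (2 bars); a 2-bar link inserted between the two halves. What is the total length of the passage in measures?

12 measures

Basic contrasting period: 4 + 4 = 8 bars.
8 (basic form) + 2 (extra statement) + 2 (link) = 12.
The elision shares a bar with the next section but does not change this unit's count.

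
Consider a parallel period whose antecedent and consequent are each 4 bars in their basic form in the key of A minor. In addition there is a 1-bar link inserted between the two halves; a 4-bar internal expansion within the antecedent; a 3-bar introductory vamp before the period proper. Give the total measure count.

Basic parallel period: 4 + 4 = 8 bars.
8 (basic form) + 1 (link) + 4 (internal expansion) + 3 (introduction) = 16.

16 measures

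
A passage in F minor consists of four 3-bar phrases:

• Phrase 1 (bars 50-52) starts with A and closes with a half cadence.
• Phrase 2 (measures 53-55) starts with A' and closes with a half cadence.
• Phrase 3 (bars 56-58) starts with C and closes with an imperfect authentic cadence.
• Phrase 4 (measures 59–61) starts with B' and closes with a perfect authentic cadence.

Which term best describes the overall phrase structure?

Four phrases in two halves: the first half (mm. 50-55) ends with a half cadence, the second (mm. 56–61) with a perfect authentic cadence — a large antecedent–consequent pair, i.e. a double period.
Phrase 3 begins with different material from phrase 1, making it contrasting.

contrasting double period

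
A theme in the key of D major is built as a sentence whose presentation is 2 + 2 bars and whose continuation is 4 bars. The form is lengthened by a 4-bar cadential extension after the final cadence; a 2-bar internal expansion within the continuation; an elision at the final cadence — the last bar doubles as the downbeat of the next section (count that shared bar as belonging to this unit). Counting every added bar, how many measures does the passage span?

14 measures

Basic sentence: 2 + 2 + 4 = 8 bars.
8 (basic form) + 4 (cadential extension) + 2 (internal expansion) = 14.
The elision shares a bar with the next section but does not change this unit's count.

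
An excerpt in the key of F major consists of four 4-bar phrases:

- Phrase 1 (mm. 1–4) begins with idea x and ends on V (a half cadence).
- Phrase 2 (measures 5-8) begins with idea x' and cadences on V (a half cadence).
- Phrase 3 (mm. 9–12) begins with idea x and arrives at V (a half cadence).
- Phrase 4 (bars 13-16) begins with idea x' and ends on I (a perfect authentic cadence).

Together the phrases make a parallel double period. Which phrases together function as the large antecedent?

In a double period the first pair of phrases (ending half cadence) is the large antecedent and the second pair (ending perfect authentic cadence) is the large consequent; the antecedent is phrases 1 and 2.

phrases 1 and 2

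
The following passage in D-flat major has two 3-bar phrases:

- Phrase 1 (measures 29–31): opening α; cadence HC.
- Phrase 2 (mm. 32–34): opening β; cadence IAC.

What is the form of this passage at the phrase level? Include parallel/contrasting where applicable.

Phrase 1 ends with a half cadence (weaker) and phrase 2 with an imperfect authentic cadence (stronger): antecedent + consequent = a period.
The two phrases open with different material (α / β), so the period is contrasting.

contrasting period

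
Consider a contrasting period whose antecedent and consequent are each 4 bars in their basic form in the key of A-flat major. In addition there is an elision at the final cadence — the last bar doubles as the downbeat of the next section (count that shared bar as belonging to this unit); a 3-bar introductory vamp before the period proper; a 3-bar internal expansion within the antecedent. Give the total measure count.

Basic contrasting period: 4 + 4 = 8 bars.
8 (basic form) + 3 (introduction) + 3 (internal expansion) = 14.
The elision shares a bar with the next section but does not change this unit's count.

14 measures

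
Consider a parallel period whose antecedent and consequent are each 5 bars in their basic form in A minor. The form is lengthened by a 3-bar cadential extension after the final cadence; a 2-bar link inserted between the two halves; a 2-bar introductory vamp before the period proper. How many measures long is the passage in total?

17 measures

Basic parallel period: 5 + 5 = 10 bars.
10 (basic form) + 3 (cadential extension) + 2 (link) + 2 (introduction) = 17.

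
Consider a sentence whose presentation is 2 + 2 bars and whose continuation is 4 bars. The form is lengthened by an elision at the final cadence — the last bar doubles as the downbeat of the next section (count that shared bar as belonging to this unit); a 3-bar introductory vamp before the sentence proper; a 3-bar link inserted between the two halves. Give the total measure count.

14 measures

Basic sentence: 2 + 2 + 4 = 8 bars.
8 (basic form) + 3 (introduction) + 3 (link) = 14.
The elision shares a bar with the next section but does not change this unit's count.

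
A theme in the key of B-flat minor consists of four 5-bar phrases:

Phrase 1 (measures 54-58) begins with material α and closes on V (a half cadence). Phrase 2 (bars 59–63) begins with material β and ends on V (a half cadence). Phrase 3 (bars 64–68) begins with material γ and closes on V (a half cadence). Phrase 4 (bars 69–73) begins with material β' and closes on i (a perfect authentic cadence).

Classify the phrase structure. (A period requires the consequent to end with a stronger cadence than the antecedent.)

contrasting double period

Four phrases in two halves: the first half (measures 54-63) ends with a half cadence, the second (mm. 64–73) with a perfect authentic cadence — a large antecedent–consequent pair, i.e. a double period.
Phrase 3 begins with different material from phrase 1, making it contrasting.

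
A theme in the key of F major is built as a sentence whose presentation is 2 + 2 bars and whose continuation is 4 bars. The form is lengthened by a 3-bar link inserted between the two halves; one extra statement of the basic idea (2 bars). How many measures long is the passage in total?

13 measures

Basic sentence: 2 + 2 + 4 = 8 bars.
8 (basic form) + 3 (link) + 2 (extra statement) = 13.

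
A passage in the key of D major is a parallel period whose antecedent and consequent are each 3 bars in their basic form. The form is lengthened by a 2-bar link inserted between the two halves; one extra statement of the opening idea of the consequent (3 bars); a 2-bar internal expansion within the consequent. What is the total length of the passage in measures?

Basic parallel period: 3 + 3 = 6 bars.
6 (basic form) + 2 (link) + 3 (extra statement) + 2 (internal expansion) = 13.

13 measures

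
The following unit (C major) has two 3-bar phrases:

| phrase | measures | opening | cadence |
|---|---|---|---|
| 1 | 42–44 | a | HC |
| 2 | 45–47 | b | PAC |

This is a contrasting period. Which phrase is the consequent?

The phrase ending with the weaker cadence (half cadence) is the antecedent; the one ending more conclusively (perfect authentic cadence) is the consequent. The consequent is phrase 2.

phrase 2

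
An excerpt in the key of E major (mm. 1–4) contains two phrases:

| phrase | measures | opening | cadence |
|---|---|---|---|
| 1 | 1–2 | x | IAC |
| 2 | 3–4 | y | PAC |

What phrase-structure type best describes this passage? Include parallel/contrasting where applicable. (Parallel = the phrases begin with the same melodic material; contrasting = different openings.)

contrasting period

Phrase 1 ends with an imperfect authentic cadence (weaker) and phrase 2 with a perfect authentic cadence (stronger): antecedent + consequent = a period.
The two phrases open with different material (x / y), so the period is contrasting.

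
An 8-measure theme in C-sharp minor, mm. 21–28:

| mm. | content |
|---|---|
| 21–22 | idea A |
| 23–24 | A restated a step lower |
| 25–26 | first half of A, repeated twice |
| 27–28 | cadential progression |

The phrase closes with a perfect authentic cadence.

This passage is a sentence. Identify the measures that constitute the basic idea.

measures 21–22

The presentation of a sentence is the basic idea (bars 21–22) plus its repetition (measures 23–24); the basic idea is therefore mm. 21–22.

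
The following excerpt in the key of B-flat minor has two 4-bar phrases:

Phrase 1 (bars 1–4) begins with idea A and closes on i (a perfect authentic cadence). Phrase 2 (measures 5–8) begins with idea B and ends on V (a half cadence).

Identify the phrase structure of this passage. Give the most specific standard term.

phrase group

The second phrase closes with a half cadence, which is not stronger than the first phrase's perfect authentic cadence; without a weak→strong cadential pair there is no antecedent–consequent relationship, so this is a phrase group rather than a period.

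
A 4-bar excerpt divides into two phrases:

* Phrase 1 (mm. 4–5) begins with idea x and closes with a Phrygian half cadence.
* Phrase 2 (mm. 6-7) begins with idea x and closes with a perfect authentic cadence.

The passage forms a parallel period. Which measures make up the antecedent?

measures 4–5

The antecedent is the phrase ending with the weaker cadence (Phrygian half cadence, phrase 1) and the consequent the one ending more conclusively (perfect authentic cadence, phrase 2); the antecedent is measures 4–5.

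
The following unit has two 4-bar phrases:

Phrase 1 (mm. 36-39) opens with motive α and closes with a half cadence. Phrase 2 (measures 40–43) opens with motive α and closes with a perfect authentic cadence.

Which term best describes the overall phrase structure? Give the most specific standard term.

Phrase 1 ends with a half cadence (weaker) and phrase 2 with a perfect authentic cadence (stronger): antecedent + consequent = a period.
The two phrases open with the same material (α / α), so the period is parallel.

parallel period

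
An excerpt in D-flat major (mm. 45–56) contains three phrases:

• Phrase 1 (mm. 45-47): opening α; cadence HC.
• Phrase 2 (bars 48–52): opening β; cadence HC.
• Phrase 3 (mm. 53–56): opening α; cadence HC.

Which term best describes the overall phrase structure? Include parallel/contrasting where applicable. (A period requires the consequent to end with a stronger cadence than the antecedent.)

The final phrase closes with a half cadence, which is not stronger than the preceding half cadence; the 3 phrases lack an overall antecedent–consequent design and so form a phrase group.

phrase group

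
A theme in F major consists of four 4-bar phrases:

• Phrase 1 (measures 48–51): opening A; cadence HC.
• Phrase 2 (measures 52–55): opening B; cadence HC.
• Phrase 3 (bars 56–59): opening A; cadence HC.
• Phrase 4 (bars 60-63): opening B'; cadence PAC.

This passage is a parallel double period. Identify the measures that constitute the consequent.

In a double period the four phrases pair into a large antecedent (phrases 1–2, ending half cadence) and a large consequent (phrases 3–4, ending perfect authentic cadence). The consequent spans bars 56–63.

measures 56–63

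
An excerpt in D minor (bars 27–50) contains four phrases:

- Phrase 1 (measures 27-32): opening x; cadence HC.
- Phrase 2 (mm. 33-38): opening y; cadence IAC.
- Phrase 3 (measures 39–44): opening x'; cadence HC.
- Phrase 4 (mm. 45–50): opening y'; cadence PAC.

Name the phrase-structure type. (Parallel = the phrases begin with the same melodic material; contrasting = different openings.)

parallel double period

Four phrases in two halves: the first half (bars 27–38) ends with an imperfect authentic cadence, the second (mm. 39–50) with a perfect authentic cadence — a large antecedent–consequent pair, i.e. a double period.
Phrase 3 begins with the same material as phrase 1, making it parallel.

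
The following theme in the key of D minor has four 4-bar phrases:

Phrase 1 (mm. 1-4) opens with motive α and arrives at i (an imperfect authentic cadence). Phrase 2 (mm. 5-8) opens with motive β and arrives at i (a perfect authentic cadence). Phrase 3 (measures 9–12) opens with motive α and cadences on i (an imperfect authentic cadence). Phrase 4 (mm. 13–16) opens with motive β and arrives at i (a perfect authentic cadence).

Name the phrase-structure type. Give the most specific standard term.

repeated period

The cadence pattern IAC–PAC–IAC–PAC is weak–strong twice, and phrases 3–4 restate phrases 1–2: a period heard twice, not a double period (which would end weakly at phrase 2).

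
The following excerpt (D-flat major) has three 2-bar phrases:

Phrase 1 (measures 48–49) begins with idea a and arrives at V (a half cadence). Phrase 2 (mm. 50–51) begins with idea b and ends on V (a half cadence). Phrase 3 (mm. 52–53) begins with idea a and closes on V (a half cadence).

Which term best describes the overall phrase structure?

The final phrase closes with a half cadence, which is not stronger than the preceding half cadence; the 3 phrases lack an overall antecedent–consequent design and so form a phrase group.

phrase group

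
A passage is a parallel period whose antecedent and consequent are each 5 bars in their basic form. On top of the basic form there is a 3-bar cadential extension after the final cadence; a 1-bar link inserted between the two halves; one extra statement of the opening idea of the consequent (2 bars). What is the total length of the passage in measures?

Basic parallel period: 5 + 5 = 10 bars.
10 (basic form) + 3 (cadential extension) + 1 (link) + 2 (extra statement) = 16.

16 measures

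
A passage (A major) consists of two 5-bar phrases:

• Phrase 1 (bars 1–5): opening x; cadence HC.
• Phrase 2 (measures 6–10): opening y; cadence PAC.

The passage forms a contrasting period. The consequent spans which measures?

The antecedent is the phrase ending with the weaker cadence (half cadence, phrase 1) and the consequent the one ending more conclusively (perfect authentic cadence, phrase 2); the consequent is bars 6-10.

measures 6–10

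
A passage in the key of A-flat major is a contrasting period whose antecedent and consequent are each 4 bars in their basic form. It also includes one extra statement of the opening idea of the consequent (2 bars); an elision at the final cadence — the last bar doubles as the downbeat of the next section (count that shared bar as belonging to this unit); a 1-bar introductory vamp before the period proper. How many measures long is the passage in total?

Basic contrasting period: 4 + 4 = 8 bars.
8 (basic form) + 2 (extra statement) + 1 (introduction) = 11.
The elision shares a bar with the next section but does not change this unit's count.

11 measures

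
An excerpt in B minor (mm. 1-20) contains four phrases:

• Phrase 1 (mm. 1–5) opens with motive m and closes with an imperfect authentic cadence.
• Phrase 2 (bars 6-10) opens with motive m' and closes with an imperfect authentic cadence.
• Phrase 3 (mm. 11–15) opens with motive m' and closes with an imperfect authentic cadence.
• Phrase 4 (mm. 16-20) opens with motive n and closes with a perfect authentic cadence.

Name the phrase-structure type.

Four phrases in two halves: the first half (bars 1–10) ends with an imperfect authentic cadence, the second (mm. 11–20) with a perfect authentic cadence — a large antecedent–consequent pair, i.e. a double period.
Phrase 3 begins with the same material as phrase 1, making it parallel.

parallel double period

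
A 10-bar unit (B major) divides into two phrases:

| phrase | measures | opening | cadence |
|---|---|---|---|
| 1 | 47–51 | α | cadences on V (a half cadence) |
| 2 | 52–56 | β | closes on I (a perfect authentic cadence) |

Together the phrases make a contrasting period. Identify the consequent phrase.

phrase 2

The phrase ending with the weaker cadence (half cadence) is the antecedent; the one ending more conclusively (perfect authentic cadence) is the consequent. The consequent is phrase 2.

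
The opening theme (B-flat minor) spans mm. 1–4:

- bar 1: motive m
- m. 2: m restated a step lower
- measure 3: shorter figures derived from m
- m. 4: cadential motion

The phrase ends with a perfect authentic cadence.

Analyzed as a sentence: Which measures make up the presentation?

The presentation of a sentence is the basic idea (m. 1) plus its repetition (bar 2); the presentation is therefore bars 1-2.

measures 1–2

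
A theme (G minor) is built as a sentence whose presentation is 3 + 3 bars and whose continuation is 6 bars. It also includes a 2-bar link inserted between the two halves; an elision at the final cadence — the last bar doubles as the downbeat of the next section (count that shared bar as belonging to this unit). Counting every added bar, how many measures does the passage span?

Basic sentence: 3 + 3 + 6 = 12 bars.
12 (basic form) + 2 (link) = 14.
The elision shares a bar with the next section but does not change this unit's count.

14 measures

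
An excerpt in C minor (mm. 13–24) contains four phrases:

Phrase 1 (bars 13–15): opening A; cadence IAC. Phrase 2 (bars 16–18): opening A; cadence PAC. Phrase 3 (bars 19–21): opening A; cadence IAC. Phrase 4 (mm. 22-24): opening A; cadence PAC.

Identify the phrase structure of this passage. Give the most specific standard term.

repeated period

The cadence pattern IAC–PAC–IAC–PAC is weak–strong twice, and phrases 3–4 restate phrases 1–2: a period heard twice, not a double period (which would end weakly at phrase 2).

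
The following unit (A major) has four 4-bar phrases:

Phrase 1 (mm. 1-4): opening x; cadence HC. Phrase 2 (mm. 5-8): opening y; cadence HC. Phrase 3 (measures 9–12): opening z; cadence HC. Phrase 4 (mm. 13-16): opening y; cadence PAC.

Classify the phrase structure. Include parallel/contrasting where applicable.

Four phrases in two halves: the first half (mm. 1–8) ends with a half cadence, the second (bars 9–16) with a perfect authentic cadence — a large antecedent–consequent pair, i.e. a double period.
Phrase 3 begins with different material from phrase 1, making it contrasting.

contrasting double period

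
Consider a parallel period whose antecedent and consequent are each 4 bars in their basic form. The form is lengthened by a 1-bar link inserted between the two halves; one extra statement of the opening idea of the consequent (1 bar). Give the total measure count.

Basic parallel period: 4 + 4 = 8 bars.
8 (basic form) + 1 (link) + 1 (extra statement) = 10.

10 measures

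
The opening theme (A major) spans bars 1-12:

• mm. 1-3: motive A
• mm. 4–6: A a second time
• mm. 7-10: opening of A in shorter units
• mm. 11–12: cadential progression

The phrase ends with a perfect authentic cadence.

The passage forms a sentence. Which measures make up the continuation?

After the presentation (measures 1–6), the continuation covers the fragmentation through the cadence: measures 7–12.

measures 7–12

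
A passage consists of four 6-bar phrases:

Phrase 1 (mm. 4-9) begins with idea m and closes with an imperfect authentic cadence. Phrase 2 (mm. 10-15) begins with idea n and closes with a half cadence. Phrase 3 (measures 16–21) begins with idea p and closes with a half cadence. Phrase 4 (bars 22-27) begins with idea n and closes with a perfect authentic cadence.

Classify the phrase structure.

Four phrases in two halves: the first half (mm. 4-15) ends with a half cadence, the second (mm. 16-27) with a perfect authentic cadence — a large antecedent–consequent pair, i.e. a double period.
Phrase 3 begins with different material from phrase 1, making it contrasting.

contrasting double period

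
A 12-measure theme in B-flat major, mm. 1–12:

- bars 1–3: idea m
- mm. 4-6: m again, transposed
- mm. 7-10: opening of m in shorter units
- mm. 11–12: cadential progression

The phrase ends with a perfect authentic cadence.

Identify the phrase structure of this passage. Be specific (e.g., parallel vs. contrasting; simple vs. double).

sentence

Basic idea (mm. 1-3) + its repetition (bars 4–6) form the presentation; fragmentation and cadence (mm. 7-12) form the continuation — the 12-bar whole is a sentence.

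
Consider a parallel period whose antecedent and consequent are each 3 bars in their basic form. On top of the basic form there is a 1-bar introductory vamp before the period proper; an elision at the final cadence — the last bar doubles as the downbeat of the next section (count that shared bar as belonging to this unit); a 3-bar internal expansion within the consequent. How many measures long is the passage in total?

10 measures

Basic parallel period: 3 + 3 = 6 bars.
6 (basic form) + 1 (introduction) + 3 (internal expansion) = 10.
The elision shares a bar with the next section but does not change this unit's count.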